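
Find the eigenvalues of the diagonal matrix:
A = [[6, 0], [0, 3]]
λ₁ = 6, λ₂ = 3

The characteristic polynomial of A is det(A - λI) = (6 - λ)(3 - λ) = 0.
The roots are λ = 6 and λ = 3, so the eigenvalues are the diagonal entries.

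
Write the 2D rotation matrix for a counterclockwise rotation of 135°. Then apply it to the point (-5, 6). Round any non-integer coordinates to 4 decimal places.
R = [[-√2/2, -√2/2], [√2/2, -√2/2]]; R·(-5, 6) = (-0.7071, -7.7782)

Rotation matrix formula: R(θ) = [[cos θ, -sin θ], [sin θ, cos θ]]
For θ = 135°:
cos(135°) = -√2/2
sin(135°) = √2/2
R = [[-√2/2, -√2/2], [√2/2, -√2/2]]
Apply to (-5, 6): [-√2/2·-5 + (-√2/2)·6, √2/2·-5 + -√2/2·6] = (-0.7071, -7.7782)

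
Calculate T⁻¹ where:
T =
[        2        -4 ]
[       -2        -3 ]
det(T) = -14
T⁻¹ =
[     3/14      -2/7 ]
[     -1/7      -1/7 ]

For a 2×2 matrix T = [[a, b], [c, d]] with det(T) ≠ 0, T⁻¹ = (1/det(T)) * [[d, -b], [-c, a]].
det(T) = (2)*(-3) - (-4)*(-2) = -6 - 8 = -14.
T⁻¹ = (1/-14) * [[-3, 4], [2, 2]].
Dividing each entry by -14 and reducing:
T⁻¹ =
[     3/14      -2/7 ]
[     -1/7      -1/7 ]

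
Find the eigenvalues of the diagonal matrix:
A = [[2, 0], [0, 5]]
λ₁ = 2, λ₂ = 5

The characteristic polynomial of A is det(A - λI) = (2 - λ)(5 - λ) = 0.
The roots are λ = 2 and λ = 5, so the eigenvalues are the diagonal entries.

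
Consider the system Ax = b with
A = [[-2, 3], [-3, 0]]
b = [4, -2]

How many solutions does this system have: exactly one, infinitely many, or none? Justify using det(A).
Exactly one solution

Compute det(A) = (-2)*(0) - (3)*(-3) = 9.
Because det(A) ≠ 0, A is invertible and Ax = b has a unique solution for every b (here x = A⁻¹ b).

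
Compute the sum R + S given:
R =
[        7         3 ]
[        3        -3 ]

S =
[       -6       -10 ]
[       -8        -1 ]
R + S =
[        1        -7 ]
[       -5        -4 ]

Matrix addition is elementwise: (R+S)[i][j] = R[i][j] + S[i][j].
  (R+S)[0][0] = (7) + (-6) = 1
  (R+S)[0][1] = (3) + (-10) = -7
  (R+S)[1][0] = (3) + (-8) = -5
  (R+S)[1][1] = (-3) + (-1) = -4
R + S =
[        1        -7 ]
[       -5        -4 ]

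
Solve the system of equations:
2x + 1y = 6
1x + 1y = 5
x = 1, y = 4

Use elimination (row reduction):
Equation 1: 2x + 1y = 6.
Equation 2: 1x + 1y = 5.
Multiply Eq1 by 1 and Eq2 by 2: 2x + 1y = 6;  2x + 2y = 10.
Subtract: (1)y = 4, so y = 4.
Back-substitute into Eq1: 2x + 1*(4) = 6, so x = 1.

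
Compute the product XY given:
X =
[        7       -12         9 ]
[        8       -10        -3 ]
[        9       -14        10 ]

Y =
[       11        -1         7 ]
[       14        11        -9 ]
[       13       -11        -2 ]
XY =
[       26      -238       139 ]
[      -91       -85       152 ]
[       33      -273       169 ]

Matrix multiplication: (XY)[i][j] = sum over k of X[i][k] * Y[k][j].
  (XY)[0][0] = (7)*(11) + (-12)*(14) + (9)*(13) = 26
  (XY)[0][1] = (7)*(-1) + (-12)*(11) + (9)*(-11) = -238
  (XY)[0][2] = (7)*(7) + (-12)*(-9) + (9)*(-2) = 139
  (XY)[1][0] = (8)*(11) + (-10)*(14) + (-3)*(13) = -91
  (XY)[1][1] = (8)*(-1) + (-10)*(11) + (-3)*(-11) = -85
  (XY)[1][2] = (8)*(7) + (-10)*(-9) + (-3)*(-2) = 152
  (XY)[2][0] = (9)*(11) + (-14)*(14) + (10)*(13) = 33
  (XY)[2][1] = (9)*(-1) + (-14)*(11) + (10)*(-11) = -273
  (XY)[2][2] = (9)*(7) + (-14)*(-9) + (10)*(-2) = 169
XY =
[       26      -238       139 ]
[      -91       -85       152 ]
[       33      -273       169 ]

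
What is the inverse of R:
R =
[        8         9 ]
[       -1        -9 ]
det(R) = -63
R⁻¹ =
[      1/7       1/7 ]
[    -1/63     -8/63 ]

For a 2×2 matrix R = [[a, b], [c, d]] with det(R) ≠ 0, R⁻¹ = (1/det(R)) * [[d, -b], [-c, a]].
det(R) = (8)*(-9) - (9)*(-1) = -72 + 9 = -63.
R⁻¹ = (1/-63) * [[-9, -9], [1, 8]].
Dividing each entry by -63 and reducing:
R⁻¹ =
[      1/7       1/7 ]
[    -1/63     -8/63 ]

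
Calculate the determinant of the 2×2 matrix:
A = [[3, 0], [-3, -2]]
-6

For A = [[a, b], [c, d]], det(A) = a*d - b*c.
det(A) = (3)*(-2) - (0)*(-3) = -6 - 0 = -6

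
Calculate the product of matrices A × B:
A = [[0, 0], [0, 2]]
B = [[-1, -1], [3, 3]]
[[0, 0], [6, 6]]

Matrix multiplication:
C[0][0] = 0×-1 + 0×3 = 0
C[0][1] = 0×-1 + 0×3 = 0
C[1][0] = 0×-1 + 2×3 = 6
C[1][1] = 0×-1 + 2×3 = 6
Result: [[0, 0], [6, 6]]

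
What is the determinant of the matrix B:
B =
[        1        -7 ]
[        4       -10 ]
det(B) = 18

For a 2×2 matrix [[a, b], [c, d]], det = a*d - b*c.
det(B) = (1)*(-10) - (-7)*(4) = -10 + 28 = 18.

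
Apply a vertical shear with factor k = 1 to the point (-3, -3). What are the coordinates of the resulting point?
(-3, -6)

Shear matrix for vertical shear with factor k = 1:
[[1, 0], [1, 1]]
Result: (-3, -3) → (-3, -6)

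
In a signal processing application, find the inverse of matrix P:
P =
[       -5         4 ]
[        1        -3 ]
det(P) = 11
P⁻¹ =
[    -3/11     -4/11 ]
[    -1/11     -5/11 ]

For a 2×2 matrix P = [[a, b], [c, d]] with det(P) ≠ 0, P⁻¹ = (1/det(P)) * [[d, -b], [-c, a]].
det(P) = (-5)*(-3) - (4)*(1) = 15 - 4 = 11.
P⁻¹ = (1/11) * [[-3, -4], [-1, -5]].
Dividing each entry by 11 and reducing:
P⁻¹ =
[    -3/11     -4/11 ]
[    -1/11     -5/11 ]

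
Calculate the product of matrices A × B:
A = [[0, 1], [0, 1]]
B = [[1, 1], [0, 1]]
[[0, 1], [0, 1]]

Matrix multiplication:
C[0][0] = 0×1 + 1×0 = 0
C[0][1] = 0×1 + 1×1 = 1
C[1][0] = 0×1 + 1×0 = 0
C[1][1] = 0×1 + 1×1 = 1
Result: [[0, 1], [0, 1]]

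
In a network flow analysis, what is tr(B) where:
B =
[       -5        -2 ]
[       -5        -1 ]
tr(B) = -5 - 1 = -6

The trace of a square matrix is the sum of its diagonal entries.
Diagonal entries of B: B[0][0] = -5, B[1][1] = -1.
tr(B) = -5 - 1 = -6.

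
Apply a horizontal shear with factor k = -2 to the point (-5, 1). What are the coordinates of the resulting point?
(-7, 1)

Shear matrix for horizontal shear with factor k = -2:
[[1, -2], [0, 1]]
Result: (-5, 1) → (-7, 1)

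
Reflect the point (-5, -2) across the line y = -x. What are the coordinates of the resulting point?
(2, 5)

Reflection across line y = -x: (-5, -2) → (2, 5)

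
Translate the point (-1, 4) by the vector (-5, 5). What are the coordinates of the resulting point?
(-6, 9)

Translation by (-5, 5):
x' = -1 + -5 = -6
y' = 4 + 5 = 9
Homogeneous matrix: [[1, 0, -5], [0, 1, 5], [0, 0, 1]]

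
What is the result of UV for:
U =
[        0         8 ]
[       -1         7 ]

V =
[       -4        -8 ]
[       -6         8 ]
UV =
[      -48        64 ]
[      -38        64 ]

Matrix multiplication: (UV)[i][j] = sum over k of U[i][k] * V[k][j].
  (UV)[0][0] = (0)*(-4) + (8)*(-6) = -48
  (UV)[0][1] = (0)*(-8) + (8)*(8) = 64
  (UV)[1][0] = (-1)*(-4) + (7)*(-6) = -38
  (UV)[1][1] = (-1)*(-8) + (7)*(8) = 64
UV =
[      -48        64 ]
[      -38        64 ]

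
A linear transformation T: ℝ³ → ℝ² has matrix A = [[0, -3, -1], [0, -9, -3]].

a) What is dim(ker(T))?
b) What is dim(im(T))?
dim(ker) = 2, dim(im) = 1

Observe that row 2 = 3 × row 1 (so the rows are linearly dependent).
Thus rank(A) = 1 (only one linearly independent row).
dim(im(T)) = rank(A) = 1.
By the rank-nullity theorem applied to T: ℝ³ → ℝ², rank(A) + nullity(A) = 3 (the domain dimension), so dim(ker(T)) = 3 - 1 = 2.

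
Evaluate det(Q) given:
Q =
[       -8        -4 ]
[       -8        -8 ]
det(Q) = 32

For a 2×2 matrix [[a, b], [c, d]], det = a*d - b*c.
det(Q) = (-8)*(-8) - (-4)*(-8) = 64 - 32 = 32.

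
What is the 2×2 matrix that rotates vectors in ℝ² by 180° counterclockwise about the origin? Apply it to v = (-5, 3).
R = [[-1, 0], [0, -1]]; R·v = (5, -3)

A counterclockwise rotation by angle θ in ℝ² has matrix R(θ) = [[cos θ, -sin θ], [sin θ, cos θ]].
For θ = 180°: cos θ = -1, sin θ = 0.
R(180°) = [[-1, 0], [0, -1]].
R·v = [-1·-5 + (0)·3, 0·-5 + -1·3] = (5, -3).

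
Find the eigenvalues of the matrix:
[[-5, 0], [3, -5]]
λ = -5 and λ = -5

Characteristic equation: det(A - λI) = 0
λ² - (trace)λ + (det) = 0
λ² - (-10)λ + (25) = 0
λ² + 10λ + 25 = 0
Solving: λ = -5, -5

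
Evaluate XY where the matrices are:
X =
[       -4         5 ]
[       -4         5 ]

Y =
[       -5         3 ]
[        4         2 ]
XY =
[       40        -2 ]
[       40        -2 ]

Matrix multiplication: (XY)[i][j] = sum over k of X[i][k] * Y[k][j].
  (XY)[0][0] = (-4)*(-5) + (5)*(4) = 40
  (XY)[0][1] = (-4)*(3) + (5)*(2) = -2
  (XY)[1][0] = (-4)*(-5) + (5)*(4) = 40
  (XY)[1][1] = (-4)*(3) + (5)*(2) = -2
XY =
[       40        -2 ]
[       40        -2 ]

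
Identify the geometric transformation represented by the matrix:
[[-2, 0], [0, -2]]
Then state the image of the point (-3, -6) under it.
uniform scaling by factor -2; image of (-3, -6) is (6, 12)

This is a diagonal matrix with equal entries -2, so it scales both axes by the same factor -2.
The matrix [[-2, 0], [0, -2]] represents: uniform scaling by factor -2.
Applying it to (-3, -6): [-2·-3 + 0·-6, 0·-3 + -2·-6] = (6, 12).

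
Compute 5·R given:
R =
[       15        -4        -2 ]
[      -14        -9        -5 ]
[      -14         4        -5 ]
5R =
[       75       -20       -10 ]
[      -70       -45       -25 ]
[      -70        20       -25 ]

Scalar multiplication is elementwise: (5R)[i][j] = 5 * R[i][j].
  (5R)[0][0] = 5 * (15) = 75
  (5R)[0][1] = 5 * (-4) = -20
  (5R)[0][2] = 5 * (-2) = -10
  (5R)[1][0] = 5 * (-14) = -70
  (5R)[1][1] = 5 * (-9) = -45
  (5R)[1][2] = 5 * (-5) = -25
  (5R)[2][0] = 5 * (-14) = -70
  (5R)[2][1] = 5 * (4) = 20
  (5R)[2][2] = 5 * (-5) = -25
5R =
[       75       -20       -10 ]
[      -70       -45       -25 ]
[      -70        20       -25 ]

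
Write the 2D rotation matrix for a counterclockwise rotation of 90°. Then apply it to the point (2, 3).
R = [[0, -1], [1, 0]]; R·(2, 3) = (-3, 2)

Rotation matrix formula: R(θ) = [[cos θ, -sin θ], [sin θ, cos θ]]
For θ = 90°:
cos(90°) = 0
sin(90°) = 1
R = [[0, -1], [1, 0]]
Apply to (2, 3): [0·2 + (-1)·3, 1·2 + 0·3] = (-3, 2)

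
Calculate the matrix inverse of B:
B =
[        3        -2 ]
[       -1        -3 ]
det(B) = -11
B⁻¹ =
[     3/11     -2/11 ]
[    -1/11     -3/11 ]

For a 2×2 matrix B = [[a, b], [c, d]] with det(B) ≠ 0, B⁻¹ = (1/det(B)) * [[d, -b], [-c, a]].
det(B) = (3)*(-3) - (-2)*(-1) = -9 - 2 = -11.
B⁻¹ = (1/-11) * [[-3, 2], [1, 3]].
Dividing each entry by -11 and reducing:
B⁻¹ =
[     3/11     -2/11 ]
[    -1/11     -3/11 ]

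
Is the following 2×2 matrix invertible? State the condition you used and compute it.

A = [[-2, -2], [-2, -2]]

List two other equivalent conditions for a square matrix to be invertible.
No, not invertible; det(A) = 0 (two rows are equal, so the rows are linearly dependent). Equivalent conditions (failing for this A): rank(A) < 2; Ax = 0 has non-trivial solutions; 0 is an eigenvalue; the columns are linearly dependent.

To check invertibility, compute det(A).
In this matrix, row 0 and the last row are identical, so one row is a scalar multiple of another and the rows are linearly dependent.
A matrix with linearly dependent rows has det = 0 and is not invertible.
Equivalent failed conditions:
- rank(A) < 2.
- Ax = 0 has non-trivial solutions.
- 0 is an eigenvalue.
- The columns are linearly dependent.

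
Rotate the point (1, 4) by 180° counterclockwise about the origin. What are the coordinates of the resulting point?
(-1, -4)

Rotation matrix R(θ) = [[cos θ, -sin θ], [sin θ, cos θ]]; for θ = 180°:
R = [[-1, 0], [0, -1]]
Result: R × [1, 4]ᵀ = [-1·1 + (0)·4, 0·1 + (-1)·4]ᵀ = (-1, -4)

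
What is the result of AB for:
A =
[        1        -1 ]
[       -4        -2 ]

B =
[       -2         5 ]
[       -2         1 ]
AB =
[        0         4 ]
[       12       -22 ]

Matrix multiplication: (AB)[i][j] = sum over k of A[i][k] * B[k][j].
  (AB)[0][0] = (1)*(-2) + (-1)*(-2) = 0
  (AB)[0][1] = (1)*(5) + (-1)*(1) = 4
  (AB)[1][0] = (-4)*(-2) + (-2)*(-2) = 12
  (AB)[1][1] = (-4)*(5) + (-2)*(1) = -22
AB =
[        0         4 ]
[       12       -22 ]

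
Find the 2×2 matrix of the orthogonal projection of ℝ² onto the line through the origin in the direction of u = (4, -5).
[[16/41, -20/41], [-20/41, 25/41]]

The orthogonal projection onto the line spanned by a nonzero vector u = (a, b) has matrix P = (u uᵀ) / (uᵀ u) = (1/(a² + b²)) · [[a², ab], [ab, b²]].
Here u = (4, -5), so a² + b² = 16 + 25 = 41.
P = (1/41) · [[16, -20], [-20, 25]] = [[16/41, -20/41], [-20/41, 25/41]].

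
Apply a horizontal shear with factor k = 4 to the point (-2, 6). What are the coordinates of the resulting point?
(22, 6)

Shear matrix for horizontal shear with factor k = 4:
[[1, 4], [0, 1]]
Result: (-2, 6) → (22, 6)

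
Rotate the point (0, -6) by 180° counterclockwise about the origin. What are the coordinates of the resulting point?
(0, 6)

Rotation matrix R(θ) = [[cos θ, -sin θ], [sin θ, cos θ]]; for θ = 180°:
R = [[-1, 0], [0, -1]]
Result: R × [0, -6]ᵀ = [-1·0 + (0)·-6, 0·0 + (-1)·-6]ᵀ = (0, 6)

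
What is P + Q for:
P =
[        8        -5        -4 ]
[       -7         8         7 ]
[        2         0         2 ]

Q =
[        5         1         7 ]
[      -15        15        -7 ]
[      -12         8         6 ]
P + Q =
[       13        -4         3 ]
[      -22        23         0 ]
[      -10         8         8 ]

Matrix addition is elementwise: (P+Q)[i][j] = P[i][j] + Q[i][j].
  (P+Q)[0][0] = (8) + (5) = 13
  (P+Q)[0][1] = (-5) + (1) = -4
  (P+Q)[0][2] = (-4) + (7) = 3
  (P+Q)[1][0] = (-7) + (-15) = -22
  (P+Q)[1][1] = (8) + (15) = 23
  (P+Q)[1][2] = (7) + (-7) = 0
  (P+Q)[2][0] = (2) + (-12) = -10
  (P+Q)[2][1] = (0) + (8) = 8
  (P+Q)[2][2] = (2) + (6) = 8
P + Q =
[       13        -4         3 ]
[      -22        23         0 ]
[      -10         8         8 ]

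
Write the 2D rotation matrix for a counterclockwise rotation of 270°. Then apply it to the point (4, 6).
R = [[0, 1], [-1, 0]]; R·(4, 6) = (6, -4)

Rotation matrix formula: R(θ) = [[cos θ, -sin θ], [sin θ, cos θ]]
For θ = 270°:
cos(270°) = 0
sin(270°) = -1
R = [[0, 1], [-1, 0]]
Apply to (4, 6): [0·4 + (1)·6, -1·4 + 0·6] = (6, -4)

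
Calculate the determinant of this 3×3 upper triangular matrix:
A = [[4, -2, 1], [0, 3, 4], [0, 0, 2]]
24

The determinant of a triangular matrix is the product of its diagonal entries (the off-diagonal entries above the diagonal do not affect it).
det(A) = (4) * (3) * (2) = 24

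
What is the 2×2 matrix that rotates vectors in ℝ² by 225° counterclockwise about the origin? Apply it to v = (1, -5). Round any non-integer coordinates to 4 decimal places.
R = [[-√2/2, √2/2], [-√2/2, -√2/2]]; R·v = (-4.2426, 2.8284)

A counterclockwise rotation by angle θ in ℝ² has matrix R(θ) = [[cos θ, -sin θ], [sin θ, cos θ]].
For θ = 225°: cos θ = -√2/2, sin θ = -√2/2.
R(225°) = [[-√2/2, √2/2], [-√2/2, -√2/2]].
R·v = [-√2/2·1 + (√2/2)·-5, -√2/2·1 + -√2/2·-5] = (-4.2426, 2.8284).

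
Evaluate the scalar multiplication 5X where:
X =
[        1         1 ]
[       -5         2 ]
5X =
[        5         5 ]
[      -25        10 ]

Scalar multiplication is elementwise: (5X)[i][j] = 5 * X[i][j].
  (5X)[0][0] = 5 * (1) = 5
  (5X)[0][1] = 5 * (1) = 5
  (5X)[1][0] = 5 * (-5) = -25
  (5X)[1][1] = 5 * (2) = 10
5X =
[        5         5 ]
[      -25        10 ]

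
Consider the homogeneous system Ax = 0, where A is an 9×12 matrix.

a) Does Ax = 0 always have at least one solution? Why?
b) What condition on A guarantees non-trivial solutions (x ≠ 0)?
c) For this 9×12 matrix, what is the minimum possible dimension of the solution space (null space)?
a) Yes, x = 0 is always a solution. b) When A has linearly dependent columns (rank < n). c) Minimum nullity = 3.

a) x = 0 satisfies A·0 = 0, so the zero vector is always a solution.
b) Non-trivial solutions exist iff the columns of A are linearly dependent, equivalently rank(A) < n (the number of columns).
c) By rank-nullity, rank(A) + nullity(A) = n = 12. Since A has only 9 rows, rank(A) ≤ 9, so nullity(A) ≥ 12 - 9 = 3.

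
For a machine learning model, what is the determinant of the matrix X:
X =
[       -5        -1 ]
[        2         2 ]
det(X) = -8

For a 2×2 matrix [[a, b], [c, d]], det = a*d - b*c.
det(X) = (-5)*(2) - (-1)*(2) = -10 + 2 = -8.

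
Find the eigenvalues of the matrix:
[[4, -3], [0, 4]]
λ = 4 and λ = 4

Characteristic equation: det(A - λI) = 0
λ² - (trace)λ + (det) = 0
λ² - (8)λ + (16) = 0
λ² - 8λ + 16 = 0
Solving: λ = 4, 4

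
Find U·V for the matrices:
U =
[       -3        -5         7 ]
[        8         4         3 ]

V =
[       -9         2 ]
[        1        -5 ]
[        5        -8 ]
UV =
[       57       -37 ]
[      -53       -28 ]

Matrix multiplication: (UV)[i][j] = sum over k of U[i][k] * V[k][j].
  (UV)[0][0] = (-3)*(-9) + (-5)*(1) + (7)*(5) = 57
  (UV)[0][1] = (-3)*(2) + (-5)*(-5) + (7)*(-8) = -37
  (UV)[1][0] = (8)*(-9) + (4)*(1) + (3)*(5) = -53
  (UV)[1][1] = (8)*(2) + (4)*(-5) + (3)*(-8) = -28
UV =
[       57       -37 ]
[      -53       -28 ]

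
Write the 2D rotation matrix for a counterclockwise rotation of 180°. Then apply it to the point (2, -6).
R = [[-1, 0], [0, -1]]; R·(2, -6) = (-2, 6)

Rotation matrix formula: R(θ) = [[cos θ, -sin θ], [sin θ, cos θ]]
For θ = 180°:
cos(180°) = -1
sin(180°) = 0
R = [[-1, 0], [0, -1]]
Apply to (2, -6): [-1·2 + (0)·-6, 0·2 + -1·-6] = (-2, 6)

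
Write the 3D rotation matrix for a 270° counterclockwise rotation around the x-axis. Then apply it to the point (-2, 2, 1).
R = [[1, 0, 0], [0, 0, 1], [0, -1, 0]]; R·(-2, 2, 1) = (-2, 1, -2)

Rotation matrix for 270° around x-axis:
cos(270°) = 0, sin(270°) = -1
R = [[1, 0, 0], [0, 0, 1], [0, -1, 0]]
Apply to (-2, 2, 1): R·[-2, 2, 1]ᵀ = (-2, 1, -2)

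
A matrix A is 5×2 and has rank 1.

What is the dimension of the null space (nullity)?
1

The rank-nullity theorem for an m×n matrix states:
rank(A) + nullity(A) = n (the number of columns).
Here n = 2 and rank(A) = 1, so nullity(A) = 2 - 1 = 1.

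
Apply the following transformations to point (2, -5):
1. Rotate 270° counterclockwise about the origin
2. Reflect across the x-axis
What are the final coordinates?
(-5, 2)

Step 1: Rotate 270° → (-5, -2)
Step 2: Reflect across the x-axis → (-5, 2)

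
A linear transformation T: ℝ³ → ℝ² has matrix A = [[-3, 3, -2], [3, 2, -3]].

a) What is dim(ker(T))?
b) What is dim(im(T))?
dim(ker) = 1, dim(im) = 2

The two rows are not scalar multiples of one another (no single k satisfies row 2 = k × row 1), so they are linearly independent.
Thus rank(A) = 2.
dim(im(T)) = rank(A) = 2.
By the rank-nullity theorem applied to T: ℝ³ → ℝ², rank(A) + nullity(A) = 3 (the domain dimension), so dim(ker(T)) = 3 - 2 = 1.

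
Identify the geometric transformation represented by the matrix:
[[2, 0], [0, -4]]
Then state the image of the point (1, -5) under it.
non-uniform scaling by (2, -4); image of (1, -5) is (2, 20)

This is diagonal with distinct entries, so it scales the x-axis by 2 and the y-axis by -4.
The matrix [[2, 0], [0, -4]] represents: non-uniform scaling by (2, -4).
Applying it to (1, -5): [2·1 + 0·-5, 0·1 + -4·-5] = (2, 20).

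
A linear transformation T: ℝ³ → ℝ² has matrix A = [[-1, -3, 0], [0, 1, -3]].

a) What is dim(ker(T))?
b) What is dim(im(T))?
dim(ker) = 1, dim(im) = 2

The two rows are not scalar multiples of one another (no single k satisfies row 2 = k × row 1), so they are linearly independent.
Thus rank(A) = 2.
dim(im(T)) = rank(A) = 2.
By the rank-nullity theorem applied to T: ℝ³ → ℝ², rank(A) + nullity(A) = 3 (the domain dimension), so dim(ker(T)) = 3 - 2 = 1.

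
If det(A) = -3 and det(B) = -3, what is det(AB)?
9

Use the multiplicative property of determinants: det(AB) = det(A)*det(B).
det(AB) = (-3)*(-3) = 9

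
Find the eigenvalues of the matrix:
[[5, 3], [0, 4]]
λ = 4 and λ = 5

Characteristic equation: det(A - λI) = 0
λ² - (trace)λ + (det) = 0
λ² - (9)λ + (20) = 0
λ² - 9λ + 20 = 0
Solving: λ = 4, 5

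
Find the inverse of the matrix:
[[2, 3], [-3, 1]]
[[1/11, -3/11], [3/11, 2/11]]

For [[a,b],[c,d]], inverse = (1/det)·[[d,-b],[-c,a]]
det = 2·1 - 3·-3 = 11
Inverse = (1/11)·[[1, -3], [3, 2]]
        = [[1/11, -3/11], [3/11, 2/11]]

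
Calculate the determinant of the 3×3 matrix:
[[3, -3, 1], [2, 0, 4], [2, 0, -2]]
-36

Expansion along first row:
det = 3·det([[0,4],[0,-2]]) - -3·det([[2,4],[2,-2]]) + 1·det([[2,0],[2,0]])
    = 3·(0·-2 - 4·0) - -3·(2·-2 - 4·2) + 1·(2·0 - 0·2)
    = 3·0 - -3·-12 + 1·0
    = 0 + -36 + 0 = -36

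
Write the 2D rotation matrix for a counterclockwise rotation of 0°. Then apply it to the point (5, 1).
R = [[1, 0], [0, 1]]; R·(5, 1) = (5, 1)

Rotation matrix formula: R(θ) = [[cos θ, -sin θ], [sin θ, cos θ]]
For θ = 0°:
cos(0°) = 1
sin(0°) = 0
R = [[1, 0], [0, 1]]
Apply to (5, 1): [1·5 + (0)·1, 0·5 + 1·1] = (5, 1)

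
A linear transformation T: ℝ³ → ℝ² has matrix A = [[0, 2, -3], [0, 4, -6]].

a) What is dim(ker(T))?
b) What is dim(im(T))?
dim(ker) = 2, dim(im) = 1

Observe that row 2 = 2 × row 1 (so the rows are linearly dependent).
Thus rank(A) = 1 (only one linearly independent row).
dim(im(T)) = rank(A) = 1.
By the rank-nullity theorem applied to T: ℝ³ → ℝ², rank(A) + nullity(A) = 3 (the domain dimension), so dim(ker(T)) = 3 - 1 = 2.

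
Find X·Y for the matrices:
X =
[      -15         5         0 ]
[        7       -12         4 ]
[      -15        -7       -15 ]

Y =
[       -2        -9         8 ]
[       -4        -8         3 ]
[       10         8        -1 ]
XY =
[       10        95      -105 ]
[       74        65        16 ]
[      -92        71      -126 ]

Matrix multiplication: (XY)[i][j] = sum over k of X[i][k] * Y[k][j].
  (XY)[0][0] = (-15)*(-2) + (5)*(-4) + (0)*(10) = 10
  (XY)[0][1] = (-15)*(-9) + (5)*(-8) + (0)*(8) = 95
  (XY)[0][2] = (-15)*(8) + (5)*(3) + (0)*(-1) = -105
  (XY)[1][0] = (7)*(-2) + (-12)*(-4) + (4)*(10) = 74
  (XY)[1][1] = (7)*(-9) + (-12)*(-8) + (4)*(8) = 65
  (XY)[1][2] = (7)*(8) + (-12)*(3) + (4)*(-1) = 16
  (XY)[2][0] = (-15)*(-2) + (-7)*(-4) + (-15)*(10) = -92
  (XY)[2][1] = (-15)*(-9) + (-7)*(-8) + (-15)*(8) = 71
  (XY)[2][2] = (-15)*(8) + (-7)*(3) + (-15)*(-1) = -126
XY =
[       10        95      -105 ]
[       74        65        16 ]
[      -92        71      -126 ]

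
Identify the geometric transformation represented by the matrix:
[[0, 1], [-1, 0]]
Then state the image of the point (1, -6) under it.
rotation by 90° clockwise (i.e., 270° counterclockwise); image of (1, -6) is (-6, -1)

This matches the form [[cos θ, -sin θ], [sin θ, cos θ]] of a rotation matrix; reading off cos θ and sin θ gives the angle.
The matrix [[0, 1], [-1, 0]] represents: rotation by 90° clockwise (i.e., 270° counterclockwise).
Applying it to (1, -6): [0·1 + 1·-6, -1·1 + 0·-6] = (-6, -1).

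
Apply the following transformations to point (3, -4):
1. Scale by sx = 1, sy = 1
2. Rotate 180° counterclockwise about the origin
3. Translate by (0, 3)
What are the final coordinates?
(-3, 7)

Step 1: Scale → (3, -4)
Step 2: Rotate 180° → (-3, 4)
Step 3: Translate → (-3, 7)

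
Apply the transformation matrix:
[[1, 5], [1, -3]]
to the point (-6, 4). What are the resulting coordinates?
(14, -18)

Matrix multiplication:
[[1, 5], [1, -3]] × [-6, 4]ᵀ
= [1×-6 + 5×4, 1×-6 + -3×4]ᵀ
= [14.0000, -18.0000]ᵀ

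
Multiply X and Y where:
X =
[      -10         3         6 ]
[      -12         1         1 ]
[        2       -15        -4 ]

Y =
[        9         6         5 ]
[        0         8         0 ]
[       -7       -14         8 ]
XY =
[     -132      -120        -2 ]
[     -115       -78       -52 ]
[       46       -52       -22 ]

Matrix multiplication: (XY)[i][j] = sum over k of X[i][k] * Y[k][j].
  (XY)[0][0] = (-10)*(9) + (3)*(0) + (6)*(-7) = -132
  (XY)[0][1] = (-10)*(6) + (3)*(8) + (6)*(-14) = -120
  (XY)[0][2] = (-10)*(5) + (3)*(0) + (6)*(8) = -2
  (XY)[1][0] = (-12)*(9) + (1)*(0) + (1)*(-7) = -115
  (XY)[1][1] = (-12)*(6) + (1)*(8) + (1)*(-14) = -78
  (XY)[1][2] = (-12)*(5) + (1)*(0) + (1)*(8) = -52
  (XY)[2][0] = (2)*(9) + (-15)*(0) + (-4)*(-7) = 46
  (XY)[2][1] = (2)*(6) + (-15)*(8) + (-4)*(-14) = -52
  (XY)[2][2] = (2)*(5) + (-15)*(0) + (-4)*(8) = -22
XY =
[     -132      -120        -2 ]
[     -115       -78       -52 ]
[       46       -52       -22 ]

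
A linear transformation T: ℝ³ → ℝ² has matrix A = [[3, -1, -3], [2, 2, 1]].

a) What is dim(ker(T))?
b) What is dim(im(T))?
dim(ker) = 1, dim(im) = 2

The two rows are not scalar multiples of one another (no single k satisfies row 2 = k × row 1), so they are linearly independent.
Thus rank(A) = 2.
dim(im(T)) = rank(A) = 2.
By the rank-nullity theorem applied to T: ℝ³ → ℝ², rank(A) + nullity(A) = 3 (the domain dimension), so dim(ker(T)) = 3 - 2 = 1.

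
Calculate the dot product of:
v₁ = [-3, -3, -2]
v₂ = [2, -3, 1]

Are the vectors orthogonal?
1, No

The dot product is the sum of products of corresponding components.
v₁·v₂ = (-3)*(2) + (-3)*(-3) + (-2)*(1) = -6 + 9 - 2 = 1.
Two vectors are orthogonal iff their dot product is 0; here the dot product is 1, so the vectors are not orthogonal.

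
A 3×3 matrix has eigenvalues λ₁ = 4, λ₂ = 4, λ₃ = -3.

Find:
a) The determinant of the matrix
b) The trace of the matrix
det = -48, trace = 5

Two standard eigenvalue identities:
- det(A) equals the product of the eigenvalues (counted with multiplicity).
- trace(A) equals the sum of the eigenvalues.
det(A) = (4)*(4)*(-3) = -48.
trace(A) = 4 + 4 - 3 = 5.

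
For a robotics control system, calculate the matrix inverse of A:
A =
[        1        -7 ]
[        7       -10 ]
det(A) = 39
A⁻¹ =
[   -10/39      7/39 ]
[    -7/39      1/39 ]

For a 2×2 matrix A = [[a, b], [c, d]] with det(A) ≠ 0, A⁻¹ = (1/det(A)) * [[d, -b], [-c, a]].
det(A) = (1)*(-10) - (-7)*(7) = -10 + 49 = 39.
A⁻¹ = (1/39) * [[-10, 7], [-7, 1]].
Dividing each entry by 39 and reducing:
A⁻¹ =
[   -10/39      7/39 ]
[    -7/39      1/39 ]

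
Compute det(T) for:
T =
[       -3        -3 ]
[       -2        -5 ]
det(T) = 9

For a 2×2 matrix [[a, b], [c, d]], det = a*d - b*c.
det(T) = (-3)*(-5) - (-3)*(-2) = 15 - 6 = 9.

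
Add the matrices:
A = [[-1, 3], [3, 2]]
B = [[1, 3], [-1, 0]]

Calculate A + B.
[[0, 6], [2, 2]]

Add corresponding elements:
(-1)+(1)=0
(3)+(3)=6
(3)+(-1)=2
(2)+(0)=2
A + B = [[0, 6], [2, 2]]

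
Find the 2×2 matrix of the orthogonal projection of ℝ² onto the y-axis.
[[0, 0], [0, 1]]

The orthogonal projection onto the line spanned by a nonzero vector u = (a, b) has matrix P = (u uᵀ) / (uᵀ u) = (1/(a² + b²)) · [[a², ab], [ab, b²]].
Here u = (0, 1), so a² + b² = 0 + 1 = 1.
P = (1/1) · [[0, 0], [0, 1]] = [[0, 0], [0, 1]].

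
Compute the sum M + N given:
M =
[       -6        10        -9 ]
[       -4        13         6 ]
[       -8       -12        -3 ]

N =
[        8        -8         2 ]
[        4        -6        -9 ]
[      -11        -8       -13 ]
M + N =
[        2         2        -7 ]
[        0         7        -3 ]
[      -19       -20       -16 ]

Matrix addition is elementwise: (M+N)[i][j] = M[i][j] + N[i][j].
  (M+N)[0][0] = (-6) + (8) = 2
  (M+N)[0][1] = (10) + (-8) = 2
  (M+N)[0][2] = (-9) + (2) = -7
  (M+N)[1][0] = (-4) + (4) = 0
  (M+N)[1][1] = (13) + (-6) = 7
  (M+N)[1][2] = (6) + (-9) = -3
  (M+N)[2][0] = (-8) + (-11) = -19
  (M+N)[2][1] = (-12) + (-8) = -20
  (M+N)[2][2] = (-3) + (-13) = -16
M + N =
[        2         2        -7 ]
[        0         7        -3 ]
[      -19       -20       -16 ]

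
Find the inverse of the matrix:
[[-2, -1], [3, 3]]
[[-1, -1/3], [1, 2/3]]

For [[a,b],[c,d]], inverse = (1/det)·[[d,-b],[-c,a]]
det = -2·3 - -1·3 = -3
Inverse = (1/-3)·[[3, 1], [-3, -2]]
        = [[-1, -1/3], [1, 2/3]]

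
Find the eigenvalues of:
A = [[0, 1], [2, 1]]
λ = -1, 2

Solve det(A - λI) = 0. For a 2×2 matrix this is λ² - (trace)λ + det = 0.
trace(A) = 0 + 1 = 1.
det(A) = (0)*(1) - (1)*(2) = 0 - 2 = -2.
Characteristic equation: λ² - (1)λ + (-2) = 0.
Discriminant: (1)² - 4*(-2) = 1 + 8 = 9.
Roots: λ = (1 ± √9) / 2 = -1, 2.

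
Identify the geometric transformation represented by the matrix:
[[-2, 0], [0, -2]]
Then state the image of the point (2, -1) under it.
uniform scaling by factor -2; image of (2, -1) is (-4, 2)

This is a diagonal matrix with equal entries -2, so it scales both axes by the same factor -2.
The matrix [[-2, 0], [0, -2]] represents: uniform scaling by factor -2.
Applying it to (2, -1): [-2·2 + 0·-1, 0·2 + -2·-1] = (-4, 2).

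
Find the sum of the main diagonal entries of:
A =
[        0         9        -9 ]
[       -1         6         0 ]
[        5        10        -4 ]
tr(A) = 0 + 6 - 4 = 2

The trace of a square matrix is the sum of its diagonal entries.
Diagonal entries of A: A[0][0] = 0, A[1][1] = 6, A[2][2] = -4.
tr(A) = 0 + 6 - 4 = 2.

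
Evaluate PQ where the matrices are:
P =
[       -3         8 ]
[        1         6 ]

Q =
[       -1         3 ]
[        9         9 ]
PQ =
[       75        63 ]
[       53        57 ]

Matrix multiplication: (PQ)[i][j] = sum over k of P[i][k] * Q[k][j].
  (PQ)[0][0] = (-3)*(-1) + (8)*(9) = 75
  (PQ)[0][1] = (-3)*(3) + (8)*(9) = 63
  (PQ)[1][0] = (1)*(-1) + (6)*(9) = 53
  (PQ)[1][1] = (1)*(3) + (6)*(9) = 57
PQ =
[       75        63 ]
[       53        57 ]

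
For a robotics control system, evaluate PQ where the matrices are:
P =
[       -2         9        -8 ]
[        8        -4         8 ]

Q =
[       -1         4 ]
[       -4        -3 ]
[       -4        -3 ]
PQ =
[       -2       -11 ]
[      -24        20 ]

Matrix multiplication: (PQ)[i][j] = sum over k of P[i][k] * Q[k][j].
  (PQ)[0][0] = (-2)*(-1) + (9)*(-4) + (-8)*(-4) = -2
  (PQ)[0][1] = (-2)*(4) + (9)*(-3) + (-8)*(-3) = -11
  (PQ)[1][0] = (8)*(-1) + (-4)*(-4) + (8)*(-4) = -24
  (PQ)[1][1] = (8)*(4) + (-4)*(-3) + (8)*(-3) = 20
PQ =
[       -2       -11 ]
[      -24        20 ]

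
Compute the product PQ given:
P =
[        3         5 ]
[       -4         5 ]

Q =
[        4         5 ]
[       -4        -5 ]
PQ =
[       -8       -10 ]
[      -36       -45 ]

Matrix multiplication: (PQ)[i][j] = sum over k of P[i][k] * Q[k][j].
  (PQ)[0][0] = (3)*(4) + (5)*(-4) = -8
  (PQ)[0][1] = (3)*(5) + (5)*(-5) = -10
  (PQ)[1][0] = (-4)*(4) + (5)*(-4) = -36
  (PQ)[1][1] = (-4)*(5) + (5)*(-5) = -45
PQ =
[       -8       -10 ]
[      -36       -45 ]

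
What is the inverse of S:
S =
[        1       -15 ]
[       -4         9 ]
det(S) = -51
S⁻¹ =
[    -3/17     -5/17 ]
[    -4/51     -1/51 ]

For a 2×2 matrix S = [[a, b], [c, d]] with det(S) ≠ 0, S⁻¹ = (1/det(S)) * [[d, -b], [-c, a]].
det(S) = (1)*(9) - (-15)*(-4) = 9 - 60 = -51.
S⁻¹ = (1/-51) * [[9, 15], [4, 1]].
Dividing each entry by -51 and reducing:
S⁻¹ =
[    -3/17     -5/17 ]
[    -4/51     -1/51 ]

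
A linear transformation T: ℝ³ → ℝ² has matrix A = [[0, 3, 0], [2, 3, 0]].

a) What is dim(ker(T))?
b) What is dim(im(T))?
dim(ker) = 1, dim(im) = 2

The two rows are not scalar multiples of one another (no single k satisfies row 2 = k × row 1), so they are linearly independent.
Thus rank(A) = 2.
dim(im(T)) = rank(A) = 2.
By the rank-nullity theorem applied to T: ℝ³ → ℝ², rank(A) + nullity(A) = 3 (the domain dimension), so dim(ker(T)) = 3 - 2 = 1.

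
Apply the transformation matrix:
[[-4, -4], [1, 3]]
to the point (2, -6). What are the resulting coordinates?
(16, -16)

Matrix multiplication:
[[-4, -4], [1, 3]] × [2, -6]ᵀ
= [-4×2 + -4×-6, 1×2 + 3×-6]ᵀ
= [16.0000, -16.0000]ᵀ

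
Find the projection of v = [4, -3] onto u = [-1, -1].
[1/2, 1/2]

The projection of v onto u is proj_u(v) = ((v·u) / (u·u)) · u.
v·u = (4)*(-1) + (-3)*(-1) = -1.
u·u = (-1)*(-1) + (-1)*(-1) = 2.
coefficient = -1 / 2 = -1/2.
proj_u(v) = -1/2 · [-1, -1] = [1/2, 1/2].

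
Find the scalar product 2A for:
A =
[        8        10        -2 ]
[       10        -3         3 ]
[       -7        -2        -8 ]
2A =
[       16        20        -4 ]
[       20        -6         6 ]
[      -14        -4       -16 ]

Scalar multiplication is elementwise: (2A)[i][j] = 2 * A[i][j].
  (2A)[0][0] = 2 * (8) = 16
  (2A)[0][1] = 2 * (10) = 20
  (2A)[0][2] = 2 * (-2) = -4
  (2A)[1][0] = 2 * (10) = 20
  (2A)[1][1] = 2 * (-3) = -6
  (2A)[1][2] = 2 * (3) = 6
  (2A)[2][0] = 2 * (-7) = -14
  (2A)[2][1] = 2 * (-2) = -4
  (2A)[2][2] = 2 * (-8) = -16
2A =
[       16        20        -4 ]
[       20        -6         6 ]
[      -14        -4       -16 ]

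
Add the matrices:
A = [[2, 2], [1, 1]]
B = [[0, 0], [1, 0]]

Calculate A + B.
[[2, 2], [2, 1]]

Add corresponding elements:
(2)+(0)=2
(2)+(0)=2
(1)+(1)=2
(1)+(0)=1
A + B = [[2, 2], [2, 1]]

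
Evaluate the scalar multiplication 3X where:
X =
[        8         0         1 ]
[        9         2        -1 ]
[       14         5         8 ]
3X =
[       24         0         3 ]
[       27         6        -3 ]
[       42        15        24 ]

Scalar multiplication is elementwise: (3X)[i][j] = 3 * X[i][j].
  (3X)[0][0] = 3 * (8) = 24
  (3X)[0][1] = 3 * (0) = 0
  (3X)[0][2] = 3 * (1) = 3
  (3X)[1][0] = 3 * (9) = 27
  (3X)[1][1] = 3 * (2) = 6
  (3X)[1][2] = 3 * (-1) = -3
  (3X)[2][0] = 3 * (14) = 42
  (3X)[2][1] = 3 * (5) = 15
  (3X)[2][2] = 3 * (8) = 24
3X =
[       24         0         3 ]
[       27         6        -3 ]
[       42        15        24 ]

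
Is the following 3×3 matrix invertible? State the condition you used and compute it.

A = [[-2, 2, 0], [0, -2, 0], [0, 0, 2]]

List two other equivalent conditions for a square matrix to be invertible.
Yes, invertible; det(A) = 8 ≠ 0. Equivalent conditions: rank(A) = 3; Ax = 0 has only the trivial solution; 0 is not an eigenvalue; the columns of A are linearly independent.

To check invertibility, compute det(A).
The given matrix is triangular, so det(A) equals the product of its diagonal entries = 8 ≠ 0.
Since det(A) ≠ 0, A is invertible.
Equivalent conditions for a square matrix A to be invertible:
- rank(A) = 3 (full rank).
- The homogeneous system Ax = 0 has only the trivial solution x = 0.
- 0 is not an eigenvalue of A.
- The columns (equivalently rows) of A are linearly independent.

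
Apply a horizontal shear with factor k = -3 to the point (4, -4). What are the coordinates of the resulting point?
(16, -4)

Shear matrix for horizontal shear with factor k = -3:
[[1, -3], [0, 1]]
Result: (4, -4) → (16, -4)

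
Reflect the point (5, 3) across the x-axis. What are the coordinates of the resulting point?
(5, -3)

Reflection across x-axis: (5, 3) → (5, -3)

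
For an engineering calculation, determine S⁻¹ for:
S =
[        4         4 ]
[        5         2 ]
det(S) = -12
S⁻¹ =
[     -1/6       1/3 ]
[     5/12      -1/3 ]

For a 2×2 matrix S = [[a, b], [c, d]] with det(S) ≠ 0, S⁻¹ = (1/det(S)) * [[d, -b], [-c, a]].
det(S) = (4)*(2) - (4)*(5) = 8 - 20 = -12.
S⁻¹ = (1/-12) * [[2, -4], [-5, 4]].
Dividing each entry by -12 and reducing:
S⁻¹ =
[     -1/6       1/3 ]
[     5/12      -1/3 ]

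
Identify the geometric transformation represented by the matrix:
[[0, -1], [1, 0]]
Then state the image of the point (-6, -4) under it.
rotation by 90° counterclockwise; image of (-6, -4) is (4, -6)

This matches the form [[cos θ, -sin θ], [sin θ, cos θ]] of a rotation matrix; reading off cos θ and sin θ gives the angle.
The matrix [[0, -1], [1, 0]] represents: rotation by 90° counterclockwise.
Applying it to (-6, -4): [0·-6 + -1·-4, 1·-6 + 0·-4] = (4, -6).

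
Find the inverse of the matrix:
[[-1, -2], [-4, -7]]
[[7, -2], [-4, 1]]

For [[a,b],[c,d]], inverse = (1/det)·[[d,-b],[-c,a]]
det = -1·-7 - -2·-4 = -1
Inverse = (1/-1)·[[-7, 2], [4, -1]]
        = [[7, -2], [-4, 1]]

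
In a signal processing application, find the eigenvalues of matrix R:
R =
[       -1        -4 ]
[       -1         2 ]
λ = -2, 3

Solve det(R - λI) = 0. For a 2×2 matrix the characteristic equation is λ² - (trace)λ + det = 0.
trace(R) = a + d = -1 + 2 = 1.
det(R) = a*d - b*c = (-1)*(2) - (-4)*(-1) = -2 - 4 = -6.
Characteristic equation: λ² - (1)λ + (-6) = 0.
Discriminant = (1)² - 4*(-6) = 1 + 24 = 25.
λ = (1 ± √25) / 2 = (1 ± 5) / 2 = -2, 3.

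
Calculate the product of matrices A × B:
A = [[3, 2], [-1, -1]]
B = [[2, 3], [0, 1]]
[[6, 11], [-2, -4]]

Matrix multiplication:
C[0][0] = 3×2 + 2×0 = 6
C[0][1] = 3×3 + 2×1 = 11
C[1][0] = -1×2 + -1×0 = -2
C[1][1] = -1×3 + -1×1 = -4
Result: [[6, 11], [-2, -4]]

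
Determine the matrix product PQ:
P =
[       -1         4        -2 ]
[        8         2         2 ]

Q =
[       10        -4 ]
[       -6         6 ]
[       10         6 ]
PQ =
[      -54        16 ]
[       88        -8 ]

Matrix multiplication: (PQ)[i][j] = sum over k of P[i][k] * Q[k][j].
  (PQ)[0][0] = (-1)*(10) + (4)*(-6) + (-2)*(10) = -54
  (PQ)[0][1] = (-1)*(-4) + (4)*(6) + (-2)*(6) = 16
  (PQ)[1][0] = (8)*(10) + (2)*(-6) + (2)*(10) = 88
  (PQ)[1][1] = (8)*(-4) + (2)*(6) + (2)*(6) = -8
PQ =
[      -54        16 ]
[       88        -8 ]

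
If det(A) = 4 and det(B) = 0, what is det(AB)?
0

Use the multiplicative property of determinants: det(AB) = det(A)*det(B).
det(AB) = (4)*(0) = 0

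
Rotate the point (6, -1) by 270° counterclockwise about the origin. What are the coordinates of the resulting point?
(-1, -6)

Rotation matrix R(θ) = [[cos θ, -sin θ], [sin θ, cos θ]]; for θ = 270°:
R = [[0, 1], [-1, 0]]
Result: R × [6, -1]ᵀ = [0·6 + (1)·-1, -1·6 + (0)·-1]ᵀ = (-1, -6)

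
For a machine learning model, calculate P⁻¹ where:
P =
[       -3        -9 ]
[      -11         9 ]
det(P) = -126
P⁻¹ =
[    -1/14     -1/14 ]
[  -11/126      1/42 ]

For a 2×2 matrix P = [[a, b], [c, d]] with det(P) ≠ 0, P⁻¹ = (1/det(P)) * [[d, -b], [-c, a]].
det(P) = (-3)*(9) - (-9)*(-11) = -27 - 99 = -126.
P⁻¹ = (1/-126) * [[9, 9], [11, -3]].
Dividing each entry by -126 and reducing:
P⁻¹ =
[    -1/14     -1/14 ]
[  -11/126      1/42 ]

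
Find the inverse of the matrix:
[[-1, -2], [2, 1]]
[[1/3, 2/3], [-2/3, -1/3]]

For [[a,b],[c,d]], inverse = (1/det)·[[d,-b],[-c,a]]
det = -1·1 - -2·2 = 3
Inverse = (1/3)·[[1, 2], [-2, -1]]
        = [[1/3, 2/3], [-2/3, -1/3]]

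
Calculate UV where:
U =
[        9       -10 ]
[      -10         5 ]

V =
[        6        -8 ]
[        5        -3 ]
UV =
[        4       -42 ]
[      -35        65 ]

Matrix multiplication: (UV)[i][j] = sum over k of U[i][k] * V[k][j].
  (UV)[0][0] = (9)*(6) + (-10)*(5) = 4
  (UV)[0][1] = (9)*(-8) + (-10)*(-3) = -42
  (UV)[1][0] = (-10)*(6) + (5)*(5) = -35
  (UV)[1][1] = (-10)*(-8) + (5)*(-3) = 65
UV =
[        4       -42 ]
[      -35        65 ]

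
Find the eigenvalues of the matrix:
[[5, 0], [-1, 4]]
λ = 4 and λ = 5

Characteristic equation: det(A - λI) = 0
λ² - (trace)λ + (det) = 0
λ² - (9)λ + (20) = 0
λ² - 9λ + 20 = 0
Solving: λ = 4, 5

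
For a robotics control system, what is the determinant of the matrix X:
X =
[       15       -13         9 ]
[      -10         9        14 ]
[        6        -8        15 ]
det(X) = 897

Expand along row 0 (cofactor expansion): det(X) = a*(e*i - f*h) - b*(d*i - f*g) + c*(d*h - e*g), where the 3×3 is [[a, b, c], [d, e, f], [g, h, i]].
Minor M_00 = (9)*(15) - (14)*(-8) = 135 + 112 = 247.
Minor M_01 = (-10)*(15) - (14)*(6) = -150 - 84 = -234.
Minor M_02 = (-10)*(-8) - (9)*(6) = 80 - 54 = 26.
det(X) = (15)*(247) - (-13)*(-234) + (9)*(26) = 3705 - 3042 + 234 = 897.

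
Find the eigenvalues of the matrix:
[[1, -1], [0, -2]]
λ = -2 and λ = 1

Characteristic equation: det(A - λI) = 0
λ² - (trace)λ + (det) = 0
λ² - (-1)λ + (-2) = 0
λ² + 1λ - 2 = 0
Solving: λ = -2, 1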